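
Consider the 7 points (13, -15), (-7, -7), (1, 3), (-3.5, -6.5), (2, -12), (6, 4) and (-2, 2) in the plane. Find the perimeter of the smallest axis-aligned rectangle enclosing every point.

78

Width = max x − min x = 13 − (-7) = 20.
Height = max y − min y = 4 − (-15) = 19.
Perimeter = 2(20 + 19) = 78.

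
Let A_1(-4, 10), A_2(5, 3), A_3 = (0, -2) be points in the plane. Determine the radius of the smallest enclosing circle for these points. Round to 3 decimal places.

Side lengths²: A_1A_2² = 130, A_1A_3² = 160, A_2A_3² = 50.
Since A_1A_3² = 160 < 130 + 50 = 180, the triangle is acute, so the smallest enclosing circle is the circumcircle.
Circumcentre = (-1.25, 4.25), r² = 40.625.
r = √(40.625) ≈ 6.374.

6.374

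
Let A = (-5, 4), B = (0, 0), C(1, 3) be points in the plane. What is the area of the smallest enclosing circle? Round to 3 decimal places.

Side lengths²: AB² = 41, AC² = 37, BC² = 10.
Since AB² = 41 < 37 + 10 = 47, the triangle is acute, so the smallest enclosing circle is the circumcircle.
Circumcentre = (-83/38, 91/38), r² = 7585/722.
Area = π·r² = π·7585/722 ≈ 33.004.

33.004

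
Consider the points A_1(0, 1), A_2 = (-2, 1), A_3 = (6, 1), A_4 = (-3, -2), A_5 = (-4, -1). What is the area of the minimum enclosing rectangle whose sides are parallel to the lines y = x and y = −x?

In coordinates u = x + y, v = x − y the rectangle is axis-aligned; the map (x,y)→(u,v) scales areas by 2.
u-values: 1, -1, 7, -5, -5; range = 7 − (-5) = 12.
v-values: -1, -3, 5, -1, -3; range = 5 − (-3) = 8.
Area = (12 × 8) / 2 = 48.

48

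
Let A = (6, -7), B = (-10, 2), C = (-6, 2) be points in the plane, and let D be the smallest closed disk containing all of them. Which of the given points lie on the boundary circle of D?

Side lengths²: AB² = 337, AC² = 225, BC² = 16.
Since AB² = 337 ≥ 225 + 16 = 241, the angle opposite AB is not acute, so the smallest enclosing circle has AB as diameter.
Centre = midpoint of AB = (-2, -2.5), r² = 337/4 = 84.25.
The points at distance exactly r from the centre are A, B — 2 points.

A, B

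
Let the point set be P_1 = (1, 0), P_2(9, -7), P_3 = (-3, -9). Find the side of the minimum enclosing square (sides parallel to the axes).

The bounding box has width 12 and height 9.
An axis-aligned square enclosing the set must have side ≥ max(width, height).
So the minimum side is max(12, 9) = 12.

12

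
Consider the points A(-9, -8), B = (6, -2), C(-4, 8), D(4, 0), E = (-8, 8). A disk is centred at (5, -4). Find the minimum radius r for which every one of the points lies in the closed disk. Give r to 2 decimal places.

17.69

The required radius is the distance from (5, -4) to the farthest point.
Squared distances: 212, 5, 225, 17, 313.
Maximum is 313, attained at E.
r = √313 ≈ 17.69.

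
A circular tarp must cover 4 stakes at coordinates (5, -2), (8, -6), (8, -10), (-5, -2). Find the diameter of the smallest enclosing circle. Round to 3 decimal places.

15.264

The minimum enclosing circle of a finite set is fixed by two of the points (as a diameter) or three (as a circumcircle).
The farthest pair is (8, -10)–(-5, -2) with squared distance 233. The circle on this segment as diameter has centre (1.5, -6) and r² = 233/4 = 58.25.
Check (5, -2): distance² to centre = 28.25 ≤ 58.25, so it lies inside.
All remaining points lie in this disk, and no smaller disk contains both endpoints, so this is the minimum enclosing circle.
Diameter = 2r = 2√(58.25) ≈ 15.264.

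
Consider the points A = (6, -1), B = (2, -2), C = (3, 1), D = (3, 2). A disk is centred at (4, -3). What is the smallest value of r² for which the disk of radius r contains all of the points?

26

The required radius is the distance from (4, -3) to the farthest point.
Squared distances: 8, 5, 17, 26.
Maximum is 26, attained at D.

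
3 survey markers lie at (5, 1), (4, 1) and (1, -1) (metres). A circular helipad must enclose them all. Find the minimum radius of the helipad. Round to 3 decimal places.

2.236

Call the three points A, B, C in the order given.
Side lengths²: AB² = 1, AC² = 20, BC² = 13.
Since AC² = 20 ≥ 13 + 1 = 14, the angle opposite AC is not acute, so the smallest enclosing circle has AC as diameter.
Centre = midpoint of AC = (3, 0), r² = 20/4 = 5.
r = √5 ≈ 2.236.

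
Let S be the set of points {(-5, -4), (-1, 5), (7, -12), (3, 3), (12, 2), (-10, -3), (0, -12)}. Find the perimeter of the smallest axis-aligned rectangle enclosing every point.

Width = max x − min x = 12 − (-10) = 22.
Height = max y − min y = 5 − (-12) = 17.
Perimeter = 2(22 + 17) = 78.

78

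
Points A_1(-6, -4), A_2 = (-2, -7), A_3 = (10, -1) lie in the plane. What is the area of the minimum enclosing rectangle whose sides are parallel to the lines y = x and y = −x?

123.5

In coordinates u = x + y, v = x − y the rectangle is axis-aligned; the map (x,y)→(u,v) scales areas by 2.
u-values: -10, -9, 9; range = 9 − (-10) = 19.
v-values: -2, 5, 11; range = 11 − (-2) = 13.
Area = (19 × 13) / 2 = 123.5.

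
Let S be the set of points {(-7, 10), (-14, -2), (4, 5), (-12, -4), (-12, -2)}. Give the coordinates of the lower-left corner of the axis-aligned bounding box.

(-14, -4)

x-range [-14, 4], y-range [-4, 10].
The lower-left corner is (-14, -4).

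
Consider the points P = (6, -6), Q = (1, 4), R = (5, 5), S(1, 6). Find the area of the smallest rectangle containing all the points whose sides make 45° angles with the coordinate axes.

In coordinates u = x + y, v = x − y the rectangle is axis-aligned; the map (x,y)→(u,v) scales areas by 2.
u-values: 0, 5, 10, 7; range = 10 − 0 = 10.
v-values: 12, -3, 0, -5; range = 12 − (-5) = 17.
Area = (10 × 17) / 2 = 85.

85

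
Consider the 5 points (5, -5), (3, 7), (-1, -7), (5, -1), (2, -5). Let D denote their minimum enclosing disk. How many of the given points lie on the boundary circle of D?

The farthest pair is (3, 7)–(-1, -7) with squared distance 212. The circle on this segment as diameter has centre (1, 0) and r² = 212/4 = 53.
Check (5, -5): distance² to centre = 41 ≤ 53, so it lies inside.
All remaining points lie in this disk, and no smaller disk contains both endpoints, so this is the minimum enclosing circle.
The points at distance exactly r from the centre are (3, 7), (-1, -7) — 2 points.

2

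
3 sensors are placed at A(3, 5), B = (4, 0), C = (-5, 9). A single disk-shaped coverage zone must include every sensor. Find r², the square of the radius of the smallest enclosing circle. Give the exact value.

40.5

Side lengths²: AB² = 26, AC² = 80, BC² = 162.
Since BC² = 162 ≥ 80 + 26 = 106, the angle opposite BC is not acute, so the smallest enclosing circle has BC as diameter.
Centre = midpoint of BC = (-0.5, 4.5), r² = 162/4 = 40.5.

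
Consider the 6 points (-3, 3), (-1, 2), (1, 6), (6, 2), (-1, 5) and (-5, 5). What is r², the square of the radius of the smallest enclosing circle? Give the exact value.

32.5

By Welzl's lemma the MEC is supported by two points (diametrically opposite) or three points (on a circumcircle).
The farthest pair is (6, 2)–(-5, 5) with squared distance 130. The circle on this segment as diameter has centre (0.5, 3.5) and r² = 130/4 = 32.5.
Check (-3, 3): distance² to centre = 12.5 ≤ 32.5, so it lies inside.
All remaining points lie in this disk, and no smaller disk contains both endpoints, so this is the minimum enclosing circle.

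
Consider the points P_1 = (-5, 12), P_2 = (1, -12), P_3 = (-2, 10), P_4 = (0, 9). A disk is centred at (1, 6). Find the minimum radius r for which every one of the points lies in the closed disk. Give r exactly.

The required radius is the distance from (1, 6) to the farthest point.
Squared distances: 72, 324, 25, 10.
Maximum is 324, attained at P_2.
r = √324 = 18.

18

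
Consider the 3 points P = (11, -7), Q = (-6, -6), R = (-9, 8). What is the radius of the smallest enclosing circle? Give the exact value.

12.5

Side lengths²: PQ² = 290, PR² = 625, QR² = 205.
Since PR² = 625 ≥ 290 + 205 = 495, the angle opposite PR is not acute, so the smallest enclosing circle has PR as diameter.
Centre = midpoint of PR = (1, 0.5), r² = 625/4 = 156.25.
r = √(156.25) = 12.5.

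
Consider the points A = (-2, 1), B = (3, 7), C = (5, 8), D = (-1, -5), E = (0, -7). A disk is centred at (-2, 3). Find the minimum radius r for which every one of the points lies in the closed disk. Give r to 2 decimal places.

10.20

The required radius is the distance from (-2, 3) to the farthest point.
Squared distances: 4, 41, 74, 65, 104.
Maximum is 104, attained at E.
r = √104 ≈ 10.20.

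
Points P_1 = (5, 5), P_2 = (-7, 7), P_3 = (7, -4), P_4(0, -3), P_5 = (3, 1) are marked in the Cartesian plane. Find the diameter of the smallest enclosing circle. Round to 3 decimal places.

A smallest enclosing disk is always determined by at most three of the input points on its boundary.
The farthest pair is P_2–P_3 with squared distance 317. The circle on this segment as diameter has centre (0, 1.5) and r² = 317/4 = 79.25.
Check P_1: distance² to centre = 37.25 ≤ 79.25, so it lies inside.
All remaining points lie in this disk, and no smaller disk contains both endpoints, so this is the minimum enclosing circle.
Diameter = 2r = 2√(79.25) ≈ 17.804.

17.804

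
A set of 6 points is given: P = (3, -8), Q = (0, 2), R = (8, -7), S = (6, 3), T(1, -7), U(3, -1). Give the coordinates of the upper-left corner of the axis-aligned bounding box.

(0, 3)

x-range [0, 8], y-range [-8, 3].
The upper-left corner is (0, 3).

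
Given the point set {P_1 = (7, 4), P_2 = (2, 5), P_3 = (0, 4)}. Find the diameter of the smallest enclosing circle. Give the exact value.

7

Side lengths²: P_1P_2² = 26, P_1P_3² = 49, P_2P_3² = 5.
Since P_1P_3² = 49 ≥ 26 + 5 = 31, the angle opposite P_1P_3 is not acute, so the smallest enclosing circle has P_1P_3 as diameter.
Centre = midpoint of P_1P_3 = (3.5, 4), r² = 49/4 = 12.25.
Diameter = 2r = 2√(12.25) = 7.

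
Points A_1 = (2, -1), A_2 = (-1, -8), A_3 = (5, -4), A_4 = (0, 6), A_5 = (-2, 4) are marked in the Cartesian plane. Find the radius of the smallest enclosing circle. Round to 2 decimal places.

A smallest enclosing disk is always determined by at most three of the input points on its boundary.
The farthest pair is A_2–A_4 with squared distance 197. The circle on this segment as diameter has centre (-0.5, -1) and r² = 197/4 = 49.25.
Check A_1: distance² to centre = 6.25 ≤ 49.25, so it lies inside.
All remaining points lie in this disk, and no smaller disk contains both endpoints, so this is the minimum enclosing circle.
r = √(49.25) ≈ 7.02.

7.02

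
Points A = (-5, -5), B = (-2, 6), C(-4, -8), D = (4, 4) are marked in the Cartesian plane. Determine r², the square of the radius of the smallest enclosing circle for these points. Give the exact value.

A smallest enclosing disk is always determined by at most three of the input points on its boundary.
The minimum enclosing circle is determined by three boundary points: B, C, D.
Their circumcentre is (-12/11, -14/11) with r² = 6500/121.
The farthest remaining point A is at distance² 3530/121 ≤ 6500/121.

6500/121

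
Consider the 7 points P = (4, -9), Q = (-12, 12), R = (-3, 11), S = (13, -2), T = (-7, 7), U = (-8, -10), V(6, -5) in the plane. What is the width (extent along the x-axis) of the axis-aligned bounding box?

max x = 13, min x = -12, so width = 25.

25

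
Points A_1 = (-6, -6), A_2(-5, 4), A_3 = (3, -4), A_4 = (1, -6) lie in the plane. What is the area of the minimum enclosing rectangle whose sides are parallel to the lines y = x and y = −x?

88

In coordinates u = x + y, v = x − y the rectangle is axis-aligned; the map (x,y)→(u,v) scales areas by 2.
u-values: -12, -1, -1, -5; range = -1 − (-12) = 11.
v-values: 0, -9, 7, 7; range = 7 − (-9) = 16.
Area = (11 × 16) / 2 = 88.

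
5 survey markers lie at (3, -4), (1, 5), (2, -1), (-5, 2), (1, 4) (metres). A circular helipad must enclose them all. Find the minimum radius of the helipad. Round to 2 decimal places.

5.15

The minimum enclosing circle is determined by three boundary points: (3, -4), (1, 5), (-5, 2).
Their circumcentre is (-0.25, 0) with r² = 26.5625.
The farthest remaining point (1, 4) is at distance² 17.5625 ≤ 26.5625.
r = √(26.5625) ≈ 5.15.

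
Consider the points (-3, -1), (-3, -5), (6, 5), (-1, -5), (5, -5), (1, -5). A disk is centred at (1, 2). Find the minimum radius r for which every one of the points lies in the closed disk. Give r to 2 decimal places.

8.06

The required radius is the distance from (1, 2) to the farthest point.
Squared distances: 25, 65, 34, 53, 65, 49.
Maximum is 65, attained at (-3, -5).
r = √65 ≈ 8.06.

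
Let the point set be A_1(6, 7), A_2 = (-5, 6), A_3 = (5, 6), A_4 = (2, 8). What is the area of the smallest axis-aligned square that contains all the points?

The bounding box has width 11 and height 2.
An axis-aligned square enclosing the set must have side ≥ max(width, height).
So the minimum side is max(11, 2) = 11.
Area = 11² = 121.

121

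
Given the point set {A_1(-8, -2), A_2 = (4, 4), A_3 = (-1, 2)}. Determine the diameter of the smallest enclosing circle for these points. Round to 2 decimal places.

13.42

Side lengths²: A_1A_2² = 180, A_1A_3² = 65, A_2A_3² = 29.
Since A_1A_2² = 180 ≥ 65 + 29 = 94, the angle opposite A_1A_2 is not acute, so the smallest enclosing circle has A_1A_2 as diameter.
Centre = midpoint of A_1A_2 = (-2, 1), r² = 180/4 = 45.
Diameter = 2r = 2√45 ≈ 13.42.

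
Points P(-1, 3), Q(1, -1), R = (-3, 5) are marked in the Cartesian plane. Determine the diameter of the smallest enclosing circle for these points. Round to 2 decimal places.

7.21

Side lengths²: PQ² = 20, PR² = 8, QR² = 52.
Since QR² = 52 ≥ 20 + 8 = 28, the angle opposite QR is not acute, so the smallest enclosing circle has QR as diameter.
Centre = midpoint of QR = (-1, 2), r² = 52/4 = 13.
Diameter = 2r = 2√13 ≈ 7.21.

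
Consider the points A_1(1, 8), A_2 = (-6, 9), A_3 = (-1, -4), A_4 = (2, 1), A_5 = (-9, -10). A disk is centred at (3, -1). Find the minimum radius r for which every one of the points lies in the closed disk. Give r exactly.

15

The required radius is the distance from (3, -1) to the farthest point.
Squared distances: 85, 181, 25, 5, 225.
Maximum is 225, attained at A_5.
r = √225 = 15.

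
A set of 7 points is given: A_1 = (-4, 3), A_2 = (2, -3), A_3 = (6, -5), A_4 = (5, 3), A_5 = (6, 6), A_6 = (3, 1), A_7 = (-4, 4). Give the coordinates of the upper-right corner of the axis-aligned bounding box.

(6, 6)

x-range [-4, 6], y-range [-5, 6].
The upper-right corner is (6, 6).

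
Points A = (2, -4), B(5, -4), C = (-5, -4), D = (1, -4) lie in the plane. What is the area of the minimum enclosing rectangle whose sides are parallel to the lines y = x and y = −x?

50

In coordinates u = x + y, v = x − y the rectangle is axis-aligned; the map (x,y)→(u,v) scales areas by 2.
u-values: -2, 1, -9, -3; range = 1 − (-9) = 10.
v-values: 6, 9, -1, 5; range = 9 − (-1) = 10.
Area = (10 × 10) / 2 = 50.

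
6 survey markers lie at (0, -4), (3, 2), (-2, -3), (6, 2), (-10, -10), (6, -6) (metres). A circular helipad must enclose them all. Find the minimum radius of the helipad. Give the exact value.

10

By Welzl's lemma the MEC is supported by two points (diametrically opposite) or three points (on a circumcircle).
The farthest pair is (6, 2)–(-10, -10) with squared distance 400. The circle on this segment as diameter has centre (-2, -4) and r² = 400/4 = 100.
Check (0, -4): distance² to centre = 4 ≤ 100, so it lies inside.
All remaining points lie in this disk, and no smaller disk contains both endpoints, so this is the minimum enclosing circle.
r = √100 = 10.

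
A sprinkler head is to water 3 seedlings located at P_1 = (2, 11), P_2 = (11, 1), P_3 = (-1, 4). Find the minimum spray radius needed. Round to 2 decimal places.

6.81

Side lengths²: P_1P_2² = 181, P_1P_3² = 58, P_2P_3² = 153.
Since P_1P_2² = 181 < 153 + 58 = 211, the triangle is acute, so the smallest enclosing circle is the circumcircle.
Circumcentre = (353/62, 327/62), r² = 89233/1922.
r = √(89233/1922) ≈ 6.81.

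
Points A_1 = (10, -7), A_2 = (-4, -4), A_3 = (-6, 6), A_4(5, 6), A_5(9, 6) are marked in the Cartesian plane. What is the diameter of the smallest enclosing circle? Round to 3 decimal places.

The farthest pair is A_1–A_3 with squared distance 425. The circle on this segment as diameter has centre (2, -0.5) and r² = 425/4 = 106.25.
Check A_2: distance² to centre = 48.25 ≤ 106.25, so it lies inside.
All remaining points lie in this disk, and no smaller disk contains both endpoints, so this is the minimum enclosing circle.
Diameter = 2r = 2√(106.25) ≈ 20.616.

20.616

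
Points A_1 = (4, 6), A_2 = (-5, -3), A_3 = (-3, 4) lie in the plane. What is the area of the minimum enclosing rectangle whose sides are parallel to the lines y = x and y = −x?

In coordinates u = x + y, v = x − y the rectangle is axis-aligned; the map (x,y)→(u,v) scales areas by 2.
u-values: 10, -8, 1; range = 10 − (-8) = 18.
v-values: -2, -2, -7; range = -2 − (-7) = 5.
Area = (18 × 5) / 2 = 45.

45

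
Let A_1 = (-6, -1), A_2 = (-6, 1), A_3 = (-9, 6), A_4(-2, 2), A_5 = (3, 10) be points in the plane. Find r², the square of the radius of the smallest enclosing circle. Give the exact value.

The minimum enclosing circle of a finite set is fixed by two of the points (as a diameter) or three (as a circumcircle).
The minimum enclosing circle is determined by three boundary points: A_1, A_3, A_5.
Their circumcentre is (-47/24, 4.875) with r² = 14645/288.
The farthest remaining point A_2 is at distance² 9029/288 ≤ 14645/288.

14645/288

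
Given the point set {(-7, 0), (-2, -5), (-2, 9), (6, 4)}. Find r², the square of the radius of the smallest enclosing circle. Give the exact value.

By Welzl's lemma the MEC is supported by two points (diametrically opposite) or three points (on a circumcircle).
The minimum enclosing circle is determined by three boundary points: (-2, -5), (-2, 9), (6, 4).
Their circumcentre is (-0.8125, 2) with r² = 50.41015625.
The farthest remaining point (-7, 0) is at distance² 42.28515625 ≤ 50.41015625.

50.41015625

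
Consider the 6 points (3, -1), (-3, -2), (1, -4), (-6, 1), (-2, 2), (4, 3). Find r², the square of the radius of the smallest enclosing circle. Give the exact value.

The minimum enclosing circle is determined by three boundary points: (1, -4), (-6, 1), (4, 3).
Their circumcentre is (-0.78125, 0.90625) with r² = 27.244140625.
The farthest remaining point (3, -1) is at distance² 17.931640625 ≤ 27.244140625.

27.244140625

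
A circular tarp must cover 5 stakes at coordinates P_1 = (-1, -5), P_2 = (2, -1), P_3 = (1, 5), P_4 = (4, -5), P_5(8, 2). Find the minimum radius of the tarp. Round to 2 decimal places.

5.83

By Welzl's lemma the MEC is supported by two points (diametrically opposite) or three points (on a circumcircle).
The minimum enclosing circle is determined by three boundary points: P_1, P_3, P_5.
Their circumcentre is (105/38, -21/38) with r² = 24505/722.
The farthest remaining point P_4 is at distance² 15385/722 ≤ 24505/722.
r = √(24505/722) ≈ 5.83.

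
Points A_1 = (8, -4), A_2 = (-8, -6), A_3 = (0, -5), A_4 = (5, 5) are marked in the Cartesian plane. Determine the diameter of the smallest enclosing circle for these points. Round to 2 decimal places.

A smallest enclosing disk is always determined by at most three of the input points on its boundary.
The minimum enclosing circle is determined by three boundary points: A_1, A_2, A_4.
Their circumcentre is (-0.4, -1.8) with r² = 75.4.
The farthest remaining point A_3 is at distance² 10.4 ≤ 75.4.
Diameter = 2r = 2√(75.4) ≈ 17.37.

17.37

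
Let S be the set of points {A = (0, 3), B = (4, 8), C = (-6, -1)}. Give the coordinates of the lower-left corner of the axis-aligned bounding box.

(-6, -1)

x-range [-6, 4], y-range [-1, 8].
The lower-left corner is (-6, -1).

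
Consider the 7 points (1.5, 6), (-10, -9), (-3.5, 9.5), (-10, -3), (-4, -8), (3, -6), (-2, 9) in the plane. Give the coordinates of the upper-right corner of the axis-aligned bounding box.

(3, 9.5)

x-range [-10, 3], y-range [-9, 9.5].
The upper-right corner is (3, 9.5).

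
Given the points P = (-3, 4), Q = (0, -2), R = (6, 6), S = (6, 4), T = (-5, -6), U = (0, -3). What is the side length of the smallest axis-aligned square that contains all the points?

12

The bounding box has width 11 and height 12.
An axis-aligned square enclosing the set must have side ≥ max(width, height).
So the minimum side is max(11, 12) = 12.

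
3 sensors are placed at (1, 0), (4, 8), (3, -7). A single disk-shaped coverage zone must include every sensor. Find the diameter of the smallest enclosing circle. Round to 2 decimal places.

15.03

Call the three points A, B, C in the order given.
Side lengths²: AB² = 73, AC² = 53, BC² = 226.
Since BC² = 226 ≥ 73 + 53 = 126, the angle opposite BC is not acute, so the smallest enclosing circle has BC as diameter.
Centre = midpoint of BC = (3.5, 0.5), r² = 226/4 = 56.5.
Diameter = 2r = 2√(56.5) ≈ 15.03.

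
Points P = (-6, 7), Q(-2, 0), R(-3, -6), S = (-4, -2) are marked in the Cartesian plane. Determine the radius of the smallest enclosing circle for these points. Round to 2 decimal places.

6.67

A smallest enclosing disk is always determined by at most three of the input points on its boundary.
The farthest pair is P–R with squared distance 178. The circle on this segment as diameter has centre (-4.5, 0.5) and r² = 178/4 = 44.5.
Check Q: distance² to centre = 6.5 ≤ 44.5, so it lies inside.
All remaining points lie in this disk, and no smaller disk contains both endpoints, so this is the minimum enclosing circle.
r = √(44.5) ≈ 6.67.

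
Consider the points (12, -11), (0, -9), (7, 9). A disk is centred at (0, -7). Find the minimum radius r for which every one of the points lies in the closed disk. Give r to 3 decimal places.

17.464

The required radius is the distance from (0, -7) to the farthest point.
Squared distances: 160, 4, 305.
Maximum is 305, attained at (7, 9).
r = √305 ≈ 17.464.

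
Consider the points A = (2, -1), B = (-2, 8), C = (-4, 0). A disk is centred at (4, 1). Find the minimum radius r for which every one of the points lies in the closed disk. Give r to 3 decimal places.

9.220

The required radius is the distance from (4, 1) to the farthest point.
Squared distances: 8, 85, 65.
Maximum is 85, attained at B.
r = √85 ≈ 9.220.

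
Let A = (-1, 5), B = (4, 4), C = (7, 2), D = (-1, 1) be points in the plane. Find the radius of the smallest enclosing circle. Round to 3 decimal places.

The minimum enclosing circle is determined by three boundary points: A, C, D.
Their circumcentre is (2.8125, 3) with r² = 18.53515625.
The farthest remaining point B is at distance² 2.41015625 ≤ 18.53515625.
r = √(18.53515625) ≈ 4.305.

4.305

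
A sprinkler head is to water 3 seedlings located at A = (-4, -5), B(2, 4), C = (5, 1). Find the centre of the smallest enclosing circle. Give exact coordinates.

Side lengths²: AB² = 117, AC² = 117, BC² = 18.
Since AC² = 117 < 117 + 18 = 135, the triangle is acute, so the smallest enclosing circle is the circumcircle.
Circumcentre = (-0.1, -1.1), r² = 30.42.
Centre = (-0.1, -1.1).

(-0.1, -1.1)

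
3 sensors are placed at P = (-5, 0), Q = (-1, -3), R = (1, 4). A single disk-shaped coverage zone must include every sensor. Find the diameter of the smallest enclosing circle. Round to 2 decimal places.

7.72

Side lengths²: PQ² = 25, PR² = 52, QR² = 53.
Since QR² = 53 < 52 + 25 = 77, the triangle is acute, so the smallest enclosing circle is the circumcircle.
Circumcentre = (-21/17, 29/34), r² = 17225/1156.
Diameter = 2r = 2√(17225/1156) ≈ 7.72.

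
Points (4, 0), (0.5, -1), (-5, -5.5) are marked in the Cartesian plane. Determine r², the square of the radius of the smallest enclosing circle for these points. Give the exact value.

27.8125

Call the three points A, B, C in the order given.
Side lengths²: AB² = 13.25, AC² = 111.25, BC² = 50.5.
Since AC² = 111.25 ≥ 50.5 + 13.25 = 63.75, the angle opposite AC is not acute, so the smallest enclosing circle has AC as diameter.
Centre = midpoint of AC = (-0.5, -2.75), r² = 111.25/4 = 27.8125.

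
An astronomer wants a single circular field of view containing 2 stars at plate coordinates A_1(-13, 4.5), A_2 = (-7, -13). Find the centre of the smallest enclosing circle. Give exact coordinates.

(-10, -4.25)

The smallest circle enclosing two points has them as diameter endpoints.
Centre = midpoint = (-10, -4.25); r² = |A_1A_2|²/4 = 342.25/4 = 85.5625.
Centre = (-10, -4.25).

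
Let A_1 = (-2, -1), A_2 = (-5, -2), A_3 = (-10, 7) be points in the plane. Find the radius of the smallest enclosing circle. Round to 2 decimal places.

5.66

Side lengths²: A_1A_2² = 10, A_1A_3² = 128, A_2A_3² = 106.
Since A_1A_3² = 128 ≥ 106 + 10 = 116, the angle opposite A_1A_3 is not acute, so the smallest enclosing circle has A_1A_3 as diameter.
Centre = midpoint of A_1A_3 = (-6, 3), r² = 128/4 = 32.
r = √32 ≈ 5.66.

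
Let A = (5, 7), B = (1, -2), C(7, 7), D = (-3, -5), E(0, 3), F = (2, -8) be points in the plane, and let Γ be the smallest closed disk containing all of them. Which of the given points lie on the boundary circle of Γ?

C, D, F

A smallest enclosing disk is always determined by at most three of the input points on its boundary.
The minimum enclosing circle is determined by three boundary points: C, D, F.
Their circumcentre is (10/3, -1/9) with r² = 5185/81.
The farthest remaining point A is at distance² 4321/81 ≤ 5185/81.
The points at distance exactly r from the centre are C, D, F — 3 points.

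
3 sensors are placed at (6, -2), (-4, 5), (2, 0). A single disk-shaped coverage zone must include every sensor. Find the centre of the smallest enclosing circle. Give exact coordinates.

Call the three points A, B, C in the order given.
Side lengths²: AB² = 149, AC² = 20, BC² = 61.
Since AB² = 149 ≥ 61 + 20 = 81, the angle opposite AB is not acute, so the smallest enclosing circle has AB as diameter.
Centre = midpoint of AB = (1, 1.5), r² = 149/4 = 37.25.
Centre = (1, 1.5).

(1, 1.5)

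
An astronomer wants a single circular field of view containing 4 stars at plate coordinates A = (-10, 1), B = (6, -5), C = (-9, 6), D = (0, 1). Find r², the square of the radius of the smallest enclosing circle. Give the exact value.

The minimum enclosing circle of a finite set is fixed by two of the points (as a diameter) or three (as a circumcircle).
The farthest pair is B–C with squared distance 346. The circle on this segment as diameter has centre (-1.5, 0.5) and r² = 346/4 = 86.5.
Check A: distance² to centre = 72.5 ≤ 86.5, so it lies inside.
All remaining points lie in this disk, and no smaller disk contains both endpoints, so this is the minimum enclosing circle.

86.5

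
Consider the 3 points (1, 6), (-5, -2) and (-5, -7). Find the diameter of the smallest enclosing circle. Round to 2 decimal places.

Call the three points A, B, C in the order given.
Side lengths²: AB² = 100, AC² = 205, BC² = 25.
Since AC² = 205 ≥ 100 + 25 = 125, the angle opposite AC is not acute, so the smallest enclosing circle has AC as diameter.
Centre = midpoint of AC = (-2, -0.5), r² = 205/4 = 51.25.
Diameter = 2r = 2√(51.25) ≈ 14.32.

14.32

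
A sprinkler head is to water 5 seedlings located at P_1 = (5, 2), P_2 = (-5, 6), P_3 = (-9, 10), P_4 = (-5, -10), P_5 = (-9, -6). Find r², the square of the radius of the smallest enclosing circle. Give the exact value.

103090/961

The minimum enclosing circle of a finite set is fixed by two of the points (as a diameter) or three (as a circumcircle).
The minimum enclosing circle is determined by three boundary points: P_1, P_3, P_4.
Their circumcentre is (-162/31, 11/31) with r² = 103090/961.
The farthest remaining point P_5 is at distance² 52498/961 ≤ 103090/961.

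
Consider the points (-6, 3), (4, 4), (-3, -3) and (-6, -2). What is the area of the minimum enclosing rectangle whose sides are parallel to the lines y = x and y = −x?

In coordinates u = x + y, v = x − y the rectangle is axis-aligned; the map (x,y)→(u,v) scales areas by 2.
u-values: -3, 8, -6, -8; range = 8 − (-8) = 16.
v-values: -9, 0, 0, -4; range = 0 − (-9) = 9.
Area = (16 × 9) / 2 = 72.

72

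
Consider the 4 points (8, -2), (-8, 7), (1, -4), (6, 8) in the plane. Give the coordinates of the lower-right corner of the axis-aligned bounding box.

x-range [-8, 8], y-range [-4, 8].
The lower-right corner is (8, -4).

(8, -4)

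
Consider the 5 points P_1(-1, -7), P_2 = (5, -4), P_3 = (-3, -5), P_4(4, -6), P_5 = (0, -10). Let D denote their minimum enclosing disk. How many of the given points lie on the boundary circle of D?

3

A smallest enclosing disk is always determined by at most three of the input points on its boundary.
The minimum enclosing circle is determined by three boundary points: P_2, P_3, P_5.
Their circumcentre is (101/86, -507/86) with r² = 67405/3698.
The farthest remaining point P_4 is at distance² 29565/3698 ≤ 67405/3698.
The points at distance exactly r from the centre are P_2, P_3, P_5 — 3 points.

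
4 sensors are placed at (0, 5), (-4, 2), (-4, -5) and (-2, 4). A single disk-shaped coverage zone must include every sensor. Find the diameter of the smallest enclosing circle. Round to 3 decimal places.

10.770

The farthest pair is (0, 5)–(-4, -5) with squared distance 116. The circle on this segment as diameter has centre (-2, 0) and r² = 116/4 = 29.
Check (-4, 2): distance² to centre = 8 ≤ 29, so it lies inside.
All remaining points lie in this disk, and no smaller disk contains both endpoints, so this is the minimum enclosing circle.
Diameter = 2r = 2√29 ≈ 10.770.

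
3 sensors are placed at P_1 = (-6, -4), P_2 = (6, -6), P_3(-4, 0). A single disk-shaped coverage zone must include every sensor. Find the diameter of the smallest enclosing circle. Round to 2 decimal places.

Side lengths²: P_1P_2² = 148, P_1P_3² = 20, P_2P_3² = 136.
Since P_1P_2² = 148 < 136 + 20 = 156, the triangle is acute, so the smallest enclosing circle is the circumcircle.
Circumcentre = (1/13, -59/13), r² = 6290/169.
Diameter = 2r = 2√(6290/169) ≈ 12.20.

12.20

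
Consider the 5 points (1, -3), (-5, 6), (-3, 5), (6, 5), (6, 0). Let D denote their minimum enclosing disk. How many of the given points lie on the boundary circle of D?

The minimum enclosing circle of a finite set is fixed by two of the points (as a diameter) or three (as a circumcircle).
The farthest pair is (-5, 6)–(6, 0) with squared distance 157. The circle on this segment as diameter has centre (0.5, 3) and r² = 157/4 = 39.25.
Check (1, -3): distance² to centre = 36.25 ≤ 39.25, so it lies inside.
All remaining points lie in this disk, and no smaller disk contains both endpoints, so this is the minimum enclosing circle.
The points at distance exactly r from the centre are (-5, 6), (6, 0) — 2 points.

2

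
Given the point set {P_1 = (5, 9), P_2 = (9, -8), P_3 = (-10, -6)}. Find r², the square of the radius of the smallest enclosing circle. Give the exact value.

Side lengths²: P_1P_2² = 305, P_1P_3² = 450, P_2P_3² = 365.
Since P_1P_3² = 450 < 365 + 305 = 670, the triangle is acute, so the smallest enclosing circle is the circumcircle.
Circumcentre = (5/42, -47/42), r² = 111325/882.

111325/882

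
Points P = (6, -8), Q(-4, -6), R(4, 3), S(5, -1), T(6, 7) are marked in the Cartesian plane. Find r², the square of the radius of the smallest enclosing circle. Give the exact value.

By Welzl's lemma the MEC is supported by two points (diametrically opposite) or three points (on a circumcircle).
The minimum enclosing circle is determined by three boundary points: P, Q, T.
Their circumcentre is (2.3, -0.5) with r² = 69.94.
The farthest remaining point R is at distance² 15.14 ≤ 69.94.

69.94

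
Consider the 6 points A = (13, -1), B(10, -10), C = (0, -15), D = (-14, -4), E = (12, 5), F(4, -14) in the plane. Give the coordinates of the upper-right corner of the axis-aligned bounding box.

x-range [-14, 13], y-range [-15, 5].
The upper-right corner is (13, 5).

(13, 5)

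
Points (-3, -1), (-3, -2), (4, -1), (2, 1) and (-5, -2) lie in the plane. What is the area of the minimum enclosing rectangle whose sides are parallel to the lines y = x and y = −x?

40

In coordinates u = x + y, v = x − y the rectangle is axis-aligned; the map (x,y)→(u,v) scales areas by 2.
u-values: -4, -5, 3, 3, -7; range = 3 − (-7) = 10.
v-values: -2, -1, 5, 1, -3; range = 5 − (-3) = 8.
Area = (10 × 8) / 2 = 40.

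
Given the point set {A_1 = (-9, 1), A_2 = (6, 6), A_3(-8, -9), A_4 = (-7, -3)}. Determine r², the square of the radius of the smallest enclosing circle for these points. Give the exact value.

The minimum enclosing circle of a finite set is fixed by two of the points (as a diameter) or three (as a circumcircle).
The farthest pair is A_2–A_3 with squared distance 421. The circle on this segment as diameter has centre (-1, -1.5) and r² = 421/4 = 105.25.
Check A_1: distance² to centre = 70.25 ≤ 105.25, so it lies inside.
All remaining points lie in this disk, and no smaller disk contains both endpoints, so this is the minimum enclosing circle.

105.25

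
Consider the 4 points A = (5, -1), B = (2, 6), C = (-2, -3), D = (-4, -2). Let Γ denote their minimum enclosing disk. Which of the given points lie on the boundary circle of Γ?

A, B, D

The minimum enclosing circle of a finite set is fixed by two of the points (as a diameter) or three (as a circumcircle).
The minimum enclosing circle is determined by three boundary points: A, B, D.
Their circumcentre is (7/33, 12/11) with r² = 29725/1089.
The farthest remaining point C is at distance² 23554/1089 ≤ 29725/1089.
The points at distance exactly r from the centre are A, B, D — 3 points.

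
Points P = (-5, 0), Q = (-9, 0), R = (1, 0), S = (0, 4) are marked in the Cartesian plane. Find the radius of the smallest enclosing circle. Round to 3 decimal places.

By Welzl's lemma the MEC is supported by two points (diametrically opposite) or three points (on a circumcircle).
The minimum enclosing circle is determined by three boundary points: Q, R, S.
Their circumcentre is (-4, 0.875) with r² = 25.765625.
The farthest remaining point P is at distance² 1.765625 ≤ 25.765625.
r = √(25.765625) ≈ 5.076.

5.076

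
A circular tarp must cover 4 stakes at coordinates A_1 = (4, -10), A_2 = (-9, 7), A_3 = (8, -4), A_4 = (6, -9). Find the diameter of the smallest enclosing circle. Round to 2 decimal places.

By Welzl's lemma the MEC is supported by two points (diametrically opposite) or three points (on a circumcircle).
The farthest pair is A_2–A_4 with squared distance 481. The circle on this segment as diameter has centre (-1.5, -1) and r² = 481/4 = 120.25.
Check A_1: distance² to centre = 111.25 ≤ 120.25, so it lies inside.
All remaining points lie in this disk, and no smaller disk contains both endpoints, so this is the minimum enclosing circle.
Diameter = 2r = 2√(120.25) ≈ 21.93.

21.93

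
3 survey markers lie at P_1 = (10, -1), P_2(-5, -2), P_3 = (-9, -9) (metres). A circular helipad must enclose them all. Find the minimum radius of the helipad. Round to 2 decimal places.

10.31

Side lengths²: P_1P_2² = 226, P_1P_3² = 425, P_2P_3² = 65.
Since P_1P_3² = 425 ≥ 226 + 65 = 291, the angle opposite P_1P_3 is not acute, so the smallest enclosing circle has P_1P_3 as diameter.
Centre = midpoint of P_1P_3 = (0.5, -5), r² = 425/4 = 106.25.
r = √(106.25) ≈ 10.31.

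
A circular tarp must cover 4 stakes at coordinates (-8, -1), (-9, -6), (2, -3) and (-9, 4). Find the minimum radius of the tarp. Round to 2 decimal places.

6.76

A smallest enclosing disk is always determined by at most three of the input points on its boundary.
The minimum enclosing circle is determined by three boundary points: (-9, -6), (2, -3), (-9, 4).
Their circumcentre is (-49/11, -1) with r² = 5525/121.
The farthest remaining point (-8, -1) is at distance² 1521/121 ≤ 5525/121.
r = √(5525/121) ≈ 6.76.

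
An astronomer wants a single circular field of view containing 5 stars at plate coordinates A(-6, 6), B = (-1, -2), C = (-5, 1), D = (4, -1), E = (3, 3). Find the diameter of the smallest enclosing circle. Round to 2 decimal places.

By Welzl's lemma the MEC is supported by two points (diametrically opposite) or three points (on a circumcircle).
The farthest pair is A–D with squared distance 149. The circle on this segment as diameter has centre (-1, 2.5) and r² = 149/4 = 37.25.
Check B: distance² to centre = 20.25 ≤ 37.25, so it lies inside.
All remaining points lie in this disk, and no smaller disk contains both endpoints, so this is the minimum enclosing circle.
Diameter = 2r = 2√(37.25) ≈ 12.21.

12.21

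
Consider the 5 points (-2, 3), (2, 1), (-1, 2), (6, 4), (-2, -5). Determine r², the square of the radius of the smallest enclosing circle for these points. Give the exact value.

The farthest pair is (6, 4)–(-2, -5) with squared distance 145. The circle on this segment as diameter has centre (2, -0.5) and r² = 145/4 = 36.25.
Check (-2, 3): distance² to centre = 28.25 ≤ 36.25, so it lies inside.
All remaining points lie in this disk, and no smaller disk contains both endpoints, so this is the minimum enclosing circle.

36.25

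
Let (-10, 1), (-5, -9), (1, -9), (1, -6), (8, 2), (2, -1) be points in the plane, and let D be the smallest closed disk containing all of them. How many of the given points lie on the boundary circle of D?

3

The minimum enclosing circle of a finite set is fixed by two of the points (as a diameter) or three (as a circumcircle).
The minimum enclosing circle is determined by three boundary points: (-10, 1), (-5, -9), (8, 2).
Their circumcentre is (-65/74, -51/74) with r² = 235625/2738.
The farthest remaining point (1, -9) is at distance² 198773/2738 ≤ 235625/2738.
The points at distance exactly r from the centre are (-10, 1), (-5, -9), (8, 2) — 3 points.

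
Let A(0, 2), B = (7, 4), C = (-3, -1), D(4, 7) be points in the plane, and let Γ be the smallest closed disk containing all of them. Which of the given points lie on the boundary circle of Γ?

By Welzl's lemma the MEC is supported by two points (diametrically opposite) or three points (on a circumcircle).
The minimum enclosing circle is determined by three boundary points: B, C, D.
Their circumcentre is (11/6, 11/6) with r² = 565/18.
The farthest remaining point A is at distance² 61/18 ≤ 565/18.
The points at distance exactly r from the centre are B, C, D — 3 points.

B, C, D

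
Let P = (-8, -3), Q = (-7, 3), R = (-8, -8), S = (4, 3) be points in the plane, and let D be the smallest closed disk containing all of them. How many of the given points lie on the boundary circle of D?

2

By Welzl's lemma the MEC is supported by two points (diametrically opposite) or three points (on a circumcircle).
The farthest pair is R–S with squared distance 265. The circle on this segment as diameter has centre (-2, -2.5) and r² = 265/4 = 66.25.
Check P: distance² to centre = 36.25 ≤ 66.25, so it lies inside.
All remaining points lie in this disk, and no smaller disk contains both endpoints, so this is the minimum enclosing circle.
The points at distance exactly r from the centre are R, S — 2 points.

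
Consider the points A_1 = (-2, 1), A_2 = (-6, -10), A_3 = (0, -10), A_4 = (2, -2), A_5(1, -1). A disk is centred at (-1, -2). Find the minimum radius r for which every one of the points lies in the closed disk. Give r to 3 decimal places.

The required radius is the distance from (-1, -2) to the farthest point.
Squared distances: 10, 89, 65, 9, 5.
Maximum is 89, attained at A_2.
r = √89 ≈ 9.434.

9.434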